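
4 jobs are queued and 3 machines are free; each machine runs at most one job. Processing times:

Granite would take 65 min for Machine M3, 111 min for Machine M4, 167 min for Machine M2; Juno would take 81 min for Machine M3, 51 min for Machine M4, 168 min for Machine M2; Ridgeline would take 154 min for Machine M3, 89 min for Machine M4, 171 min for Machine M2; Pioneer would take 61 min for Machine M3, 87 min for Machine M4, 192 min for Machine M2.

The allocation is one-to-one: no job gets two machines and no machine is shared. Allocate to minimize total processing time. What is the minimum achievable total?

Minimum total: 279 min

This is the linear assignment problem.
Optimal: Pioneer→Machine M3 (61 min), Juno→Machine M4 (51 min), Granite→Machine M2 (167 min) — total 61+51+167 = 279 min.
Row-greedy (each job in turn takes its cheapest remaining machine) gives 287 min, worse by 8.
Every other assignment is strictly worse.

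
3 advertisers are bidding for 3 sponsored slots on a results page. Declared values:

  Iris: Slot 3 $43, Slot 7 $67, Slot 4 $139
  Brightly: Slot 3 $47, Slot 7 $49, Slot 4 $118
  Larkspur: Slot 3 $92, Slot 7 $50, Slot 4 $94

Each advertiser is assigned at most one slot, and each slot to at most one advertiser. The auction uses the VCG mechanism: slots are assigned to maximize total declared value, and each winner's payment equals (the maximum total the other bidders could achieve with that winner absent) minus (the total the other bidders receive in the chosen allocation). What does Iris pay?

Efficient allocation: Iris→Slot 4 ($139), Brightly→Slot 7 ($49), Larkspur→Slot 3 ($92); total welfare W = $280.
Iris receives Slot 4 at value $139, so the others get W − 139 = $141.
Without Iris: best allocation of the remaining 2 bidders over all 3 slots is Brightly→Slot 4 ($118), Larkspur→Slot 3 ($92), total $210.
VCG payment = (others' best without Iris) − (others' welfare with Iris) = 210 − 141 = $69.

Iris pays $69.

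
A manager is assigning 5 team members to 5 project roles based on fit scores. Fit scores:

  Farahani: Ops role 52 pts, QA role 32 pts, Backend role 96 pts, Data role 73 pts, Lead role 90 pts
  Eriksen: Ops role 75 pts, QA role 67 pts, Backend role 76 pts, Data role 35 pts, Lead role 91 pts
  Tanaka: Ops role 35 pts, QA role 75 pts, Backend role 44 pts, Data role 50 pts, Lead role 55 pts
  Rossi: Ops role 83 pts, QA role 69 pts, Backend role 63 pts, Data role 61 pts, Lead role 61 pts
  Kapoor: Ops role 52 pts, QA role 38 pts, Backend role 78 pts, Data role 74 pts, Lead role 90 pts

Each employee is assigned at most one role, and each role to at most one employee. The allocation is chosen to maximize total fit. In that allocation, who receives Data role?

Kapoor receives Data role.

Optimal: Farahani→Backend role (96 pts), Eriksen→Lead role (91 pts), Tanaka→QA role (75 pts), Rossi→Ops role (83 pts), Kapoor→Data role (74 pts) — total 96+91+75+83+74 = 419 pts.
Every other assignment is strictly worse.
Kapoor's own top role is Lead role (90 pts), but forcing Kapoor→Lead role and reassigning the rest optimally gives only 397 pts — worse by 22.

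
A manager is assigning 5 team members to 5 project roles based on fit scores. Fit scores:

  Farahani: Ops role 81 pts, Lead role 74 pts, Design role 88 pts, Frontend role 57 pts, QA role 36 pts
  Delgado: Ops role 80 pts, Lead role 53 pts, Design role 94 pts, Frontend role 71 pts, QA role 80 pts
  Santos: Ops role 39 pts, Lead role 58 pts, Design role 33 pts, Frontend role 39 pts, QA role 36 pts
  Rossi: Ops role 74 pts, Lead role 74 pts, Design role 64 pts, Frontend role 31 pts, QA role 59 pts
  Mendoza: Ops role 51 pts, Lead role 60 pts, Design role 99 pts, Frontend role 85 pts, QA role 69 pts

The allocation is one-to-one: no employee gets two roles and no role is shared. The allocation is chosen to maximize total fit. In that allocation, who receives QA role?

Optimal: Farahani→Design role (88 pts), Delgado→QA role (80 pts), Santos→Lead role (58 pts), Rossi→Ops role (74 pts), Mendoza→Frontend role (85 pts) — total 88+80+58+74+85 = 385 pts.
Column-greedy (each role in turn goes to its best remaining employee) gives 361 pts, worse by 24.
Next-best assignment: Farahani→Ops role, Delgado→Design role, Santos→Lead role, Rossi→QA role, Mendoza→Frontend role = 377 pts.
No other one-to-one assignment exceeds 385 pts.
Delgado's own top role is Design role (94 pts), but forcing Delgado→Design role and reassigning the rest optimally gives only 377 pts — worse by 8.

Delgado receives QA role.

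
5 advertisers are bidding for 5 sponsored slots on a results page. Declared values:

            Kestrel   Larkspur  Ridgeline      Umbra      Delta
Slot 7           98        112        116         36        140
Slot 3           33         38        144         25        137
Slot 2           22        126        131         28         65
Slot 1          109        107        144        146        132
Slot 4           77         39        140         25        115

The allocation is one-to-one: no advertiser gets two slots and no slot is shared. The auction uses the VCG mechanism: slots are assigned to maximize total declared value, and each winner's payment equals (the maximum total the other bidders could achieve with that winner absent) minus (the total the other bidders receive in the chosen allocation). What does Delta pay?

Efficient allocation: Kestrel→Slot 7 ($98), Larkspur→Slot 2 ($126), Ridgeline→Slot 4 ($140), Umbra→Slot 1 ($146), Delta→Slot 3 ($137); total welfare W = $647.
Delta receives Slot 3 at value $137, so the others get W − 137 = $510.
Without Delta: best allocation of the remaining 4 bidders over all 5 slots is Kestrel→Slot 7 ($98), Larkspur→Slot 2 ($126), Ridgeline→Slot 3 ($144), Umbra→Slot 1 ($146), total $514.
VCG payment = (others' best without Delta) − (others' welfare with Delta) = 514 − 510 = $4.

Delta pays $4.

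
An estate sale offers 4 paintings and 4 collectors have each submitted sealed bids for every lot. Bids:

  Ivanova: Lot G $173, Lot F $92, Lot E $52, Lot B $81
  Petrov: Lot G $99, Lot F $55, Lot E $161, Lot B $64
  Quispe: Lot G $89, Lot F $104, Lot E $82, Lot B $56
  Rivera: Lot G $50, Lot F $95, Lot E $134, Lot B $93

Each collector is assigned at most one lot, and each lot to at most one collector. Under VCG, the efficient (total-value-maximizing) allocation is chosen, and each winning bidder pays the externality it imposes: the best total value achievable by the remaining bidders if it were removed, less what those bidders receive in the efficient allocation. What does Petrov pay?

Efficient allocation: Ivanova→Lot G ($173), Petrov→Lot E ($161), Quispe→Lot F ($104), Rivera→Lot B ($93); total welfare W = $531.
Petrov receives Lot E at value $161, so the others get W − 161 = $370.
Without Petrov: best allocation of the remaining 3 bidders over all 4 lots is Ivanova→Lot G ($173), Quispe→Lot F ($104), Rivera→Lot E ($134), total $411.
VCG payment = (others' best without Petrov) − (others' welfare with Petrov) = 411 − 370 = $41.

Petrov pays $41.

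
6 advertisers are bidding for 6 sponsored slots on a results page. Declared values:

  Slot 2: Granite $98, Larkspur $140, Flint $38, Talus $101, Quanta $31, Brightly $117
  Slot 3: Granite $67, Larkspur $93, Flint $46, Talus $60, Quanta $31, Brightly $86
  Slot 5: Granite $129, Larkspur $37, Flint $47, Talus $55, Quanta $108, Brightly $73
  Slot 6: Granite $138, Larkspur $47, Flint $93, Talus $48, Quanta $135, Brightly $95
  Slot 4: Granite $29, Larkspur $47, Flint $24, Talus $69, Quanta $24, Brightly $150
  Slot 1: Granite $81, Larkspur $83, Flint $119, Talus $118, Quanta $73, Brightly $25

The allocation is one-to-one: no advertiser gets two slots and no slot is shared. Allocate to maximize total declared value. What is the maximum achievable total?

Optimal: Granite→Slot 5 ($129), Larkspur→Slot 2 ($140), Flint→Slot 1 ($119), Talus→Slot 3 ($60), Quanta→Slot 6 ($135), Brightly→Slot 4 ($150) — total 129+140+119+60+135+150 = $733.
Max-entry greedy (repeatedly take the single best remaining cell) gives $715, worse by 18.
Next-best assignment: Granite→Slot 5, Larkspur→Slot 3, Flint→Slot 1, Talus→Slot 2, Quanta→Slot 6, Brightly→Slot 4 = $727.

Maximum total: $733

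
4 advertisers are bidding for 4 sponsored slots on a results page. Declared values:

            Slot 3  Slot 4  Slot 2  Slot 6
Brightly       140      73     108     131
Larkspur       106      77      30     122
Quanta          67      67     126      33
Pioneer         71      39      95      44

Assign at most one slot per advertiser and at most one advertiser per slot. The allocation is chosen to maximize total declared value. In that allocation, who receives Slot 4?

Pioneer receives Slot 4.

Optimal: Brightly→Slot 3 ($140), Larkspur→Slot 6 ($122), Quanta→Slot 2 ($126), Pioneer→Slot 4 ($39) — total 140+122+126+39 = $427.
Column-greedy (each slot in turn goes to its best remaining advertiser) gives $387, worse by 40.
Next-best assignment: Brightly→Slot 3, Larkspur→Slot 6, Quanta→Slot 4, Pioneer→Slot 2 = $424.
Every other assignment is strictly worse.
Pioneer's own top slot is Slot 2 ($95), but forcing Pioneer→Slot 2 and reassigning the rest optimally gives only $424 — worse by 3.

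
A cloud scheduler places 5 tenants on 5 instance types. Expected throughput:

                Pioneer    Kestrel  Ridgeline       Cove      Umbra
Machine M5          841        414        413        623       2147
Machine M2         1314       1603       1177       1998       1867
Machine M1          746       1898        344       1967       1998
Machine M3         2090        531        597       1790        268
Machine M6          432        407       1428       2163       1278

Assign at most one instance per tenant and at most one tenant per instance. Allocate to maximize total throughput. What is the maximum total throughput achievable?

Maximum total: 9561 ops/s

This is the linear assignment problem.
Optimal: Pioneer→Machine M3 (2090 ops/s), Kestrel→Machine M1 (1898 ops/s), Ridgeline→Machine M6 (1428 ops/s), Cove→Machine M2 (1998 ops/s), Umbra→Machine M5 (2147 ops/s) — total 2090+1898+1428+1998+2147 = 9561 ops/s.
Max-entry greedy (repeatedly take the single best remaining cell) gives 9475 ops/s, worse by 86.
Next-best assignment: Pioneer→Machine M3, Kestrel→Machine M1, Ridgeline→Machine M2, Cove→Machine M6, Umbra→Machine M5 = 9475 ops/s.
Swapping Cove↔Umbra (Cove→Machine M5 623 ops/s, Umbra→Machine M2 1867 ops/s) loses 1655.
Every other assignment is strictly worse.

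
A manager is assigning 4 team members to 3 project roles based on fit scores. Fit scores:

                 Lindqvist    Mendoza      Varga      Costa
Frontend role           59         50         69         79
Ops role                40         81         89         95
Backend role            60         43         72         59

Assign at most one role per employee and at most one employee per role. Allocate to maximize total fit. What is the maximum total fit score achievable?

Max total: 232 pts

Optimal: Costa→Frontend role (79 pts), Mendoza→Ops role (81 pts), Varga→Backend role (72 pts) — total 79+81+72 = 232 pts.
Column-greedy (each role in turn goes to its best remaining employee) gives 228 pts, worse by 4.
No other one-to-one assignment exceeds 232 pts.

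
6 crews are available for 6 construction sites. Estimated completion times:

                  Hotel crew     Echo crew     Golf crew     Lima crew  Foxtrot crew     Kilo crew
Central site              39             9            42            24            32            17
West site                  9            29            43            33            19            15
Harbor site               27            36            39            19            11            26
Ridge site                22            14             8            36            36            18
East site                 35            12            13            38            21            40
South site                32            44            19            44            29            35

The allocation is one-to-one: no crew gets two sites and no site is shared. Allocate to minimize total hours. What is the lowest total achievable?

Treat this as an assignment problem: match each crew to one site.
Optimal: Hotel crew→West site (9 hours), Echo crew→East site (12 hours), Golf crew→South site (19 hours), Lima crew→Central site (24 hours), Foxtrot crew→Harbor site (11 hours), Kilo crew→Ridge site (18 hours) — total 9+12+19+24+11+18 = 93 hours.
Column-greedy (each site in turn goes to its cheapest remaining crew) gives 110 hours, worse by 17.
Next-best assignment: Hotel crew→West site, Echo crew→East site, Golf crew→Ridge site, Lima crew→Harbor site, Foxtrot crew→South site, Kilo crew→Central site = 94 hours.
Every other assignment is strictly worse.

Min total: 93 hours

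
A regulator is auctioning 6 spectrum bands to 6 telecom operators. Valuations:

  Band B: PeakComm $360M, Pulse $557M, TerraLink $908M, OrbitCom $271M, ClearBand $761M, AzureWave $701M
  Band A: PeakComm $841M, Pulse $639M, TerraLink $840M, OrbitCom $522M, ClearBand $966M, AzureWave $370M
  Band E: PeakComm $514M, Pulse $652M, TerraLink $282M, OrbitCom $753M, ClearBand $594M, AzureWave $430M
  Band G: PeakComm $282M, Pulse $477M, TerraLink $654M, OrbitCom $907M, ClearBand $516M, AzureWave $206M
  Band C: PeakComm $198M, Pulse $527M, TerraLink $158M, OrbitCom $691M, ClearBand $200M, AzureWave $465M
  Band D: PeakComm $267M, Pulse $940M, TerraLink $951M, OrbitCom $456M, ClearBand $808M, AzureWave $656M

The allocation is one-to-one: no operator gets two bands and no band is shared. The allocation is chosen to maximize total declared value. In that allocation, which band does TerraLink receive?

This is a one-to-one assignment (maximum-weight bipartite matching).
Optimal: PeakComm→Band E ($514M), Pulse→Band D ($940M), TerraLink→Band B ($908M), OrbitCom→Band G ($907M), ClearBand→Band A ($966M), AzureWave→Band C ($465M) — total 514+940+908+907+966+465 = $4700M.
Column-greedy (each band in turn goes to its best remaining operator) gives $3836M, worse by 864.
Checked against all permutations: $4700M is optimal.
TerraLink's own top band is Band D ($951M), but forcing TerraLink→Band D and reassigning the rest optimally gives only $4577M — worse by 123.

TerraLink receives Band B.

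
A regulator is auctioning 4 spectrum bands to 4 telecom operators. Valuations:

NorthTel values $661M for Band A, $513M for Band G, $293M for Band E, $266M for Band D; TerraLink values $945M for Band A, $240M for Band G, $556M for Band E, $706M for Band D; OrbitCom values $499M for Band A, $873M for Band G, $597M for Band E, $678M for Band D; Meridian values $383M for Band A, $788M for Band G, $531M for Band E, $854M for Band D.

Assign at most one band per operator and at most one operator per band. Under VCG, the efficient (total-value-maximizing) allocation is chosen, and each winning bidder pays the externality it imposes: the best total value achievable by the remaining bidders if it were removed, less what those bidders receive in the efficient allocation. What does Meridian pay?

Efficient allocation: NorthTel→Band E ($293M), TerraLink→Band A ($945M), OrbitCom→Band G ($873M), Meridian→Band D ($854M); total welfare W = $2965M.
Meridian receives Band D at value $854M, so the others get W − 854 = $2111M.
Without Meridian: best allocation of the remaining 3 bidders over all 4 bands is NorthTel→Band A ($661M), TerraLink→Band D ($706M), OrbitCom→Band G ($873M), total $2240M.
VCG payment = (others' best without Meridian) − (others' welfare with Meridian) = 2240 − 2111 = $129M.

Meridian pays $129M.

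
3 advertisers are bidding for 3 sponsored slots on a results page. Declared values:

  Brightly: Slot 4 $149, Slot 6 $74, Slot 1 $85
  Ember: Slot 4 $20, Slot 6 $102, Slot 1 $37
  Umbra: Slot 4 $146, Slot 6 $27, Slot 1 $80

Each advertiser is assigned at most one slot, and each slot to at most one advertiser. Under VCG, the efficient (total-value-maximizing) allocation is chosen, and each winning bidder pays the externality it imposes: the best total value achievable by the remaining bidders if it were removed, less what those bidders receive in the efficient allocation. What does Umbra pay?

Efficient allocation: Brightly→Slot 1 ($85), Ember→Slot 6 ($102), Umbra→Slot 4 ($146); total welfare W = $333.
Umbra receives Slot 4 at value $146, so the others get W − 146 = $187.
Without Umbra: best allocation of the remaining 2 bidders over all 3 slots is Brightly→Slot 4 ($149), Ember→Slot 6 ($102), total $251.
VCG payment = (others' best without Umbra) − (others' welfare with Umbra) = 251 − 187 = $64.

Umbra pays $64.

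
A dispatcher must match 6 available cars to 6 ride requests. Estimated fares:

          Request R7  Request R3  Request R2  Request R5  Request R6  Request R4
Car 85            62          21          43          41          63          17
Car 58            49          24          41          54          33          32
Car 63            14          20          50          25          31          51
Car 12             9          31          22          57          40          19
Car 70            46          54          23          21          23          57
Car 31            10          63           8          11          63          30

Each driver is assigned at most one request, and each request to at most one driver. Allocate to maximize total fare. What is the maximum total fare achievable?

Optimal: Car 85→Request R6 ($63), Car 58→Request R7 ($49), Car 63→Request R2 ($50), Car 12→Request R5 ($57), Car 70→Request R4 ($57), Car 31→Request R3 ($63) — total 63+49+50+57+57+63 = $339.
Row-greedy (each driver in turn takes its best remaining request) gives $253, worse by 86.
Next-best assignment: Car 85→Request R7, Car 58→Request R2, Car 63→Request R4, Car 12→Request R5, Car 70→Request R3, Car 31→Request R6 = $328.
Swapping Car 63↔Car 31 (Car 63→Request R3 $20, Car 31→Request R2 $8) loses 85.

Maximum total: $339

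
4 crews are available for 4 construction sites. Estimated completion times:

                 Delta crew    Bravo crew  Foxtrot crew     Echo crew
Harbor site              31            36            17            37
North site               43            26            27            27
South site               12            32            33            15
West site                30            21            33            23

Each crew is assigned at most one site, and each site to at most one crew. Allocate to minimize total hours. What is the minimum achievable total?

Min total: 77 hours

Optimal: Delta crew→South site (12 hours), Bravo crew→West site (21 hours), Foxtrot crew→Harbor site (17 hours), Echo crew→North site (27 hours) — total 12+21+17+27 = 77 hours.
Next-best assignment: Delta crew→South site, Bravo crew→North site, Foxtrot crew→Harbor site, Echo crew→West site = 78 hours.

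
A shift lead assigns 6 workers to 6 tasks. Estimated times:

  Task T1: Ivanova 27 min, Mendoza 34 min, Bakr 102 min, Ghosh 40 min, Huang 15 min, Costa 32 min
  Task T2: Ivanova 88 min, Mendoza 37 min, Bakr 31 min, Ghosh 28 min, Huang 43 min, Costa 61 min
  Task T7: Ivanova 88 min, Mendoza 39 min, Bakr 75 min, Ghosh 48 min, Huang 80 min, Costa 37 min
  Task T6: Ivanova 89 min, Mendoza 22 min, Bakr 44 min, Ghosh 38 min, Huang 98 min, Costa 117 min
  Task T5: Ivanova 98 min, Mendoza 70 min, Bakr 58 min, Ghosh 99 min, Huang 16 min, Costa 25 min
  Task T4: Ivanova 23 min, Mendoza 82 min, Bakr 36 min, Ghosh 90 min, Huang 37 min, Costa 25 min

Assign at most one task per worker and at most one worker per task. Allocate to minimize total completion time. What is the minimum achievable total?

This is a one-to-one assignment (minimum-cost bipartite matching).
Optimal: Ivanova→Task T4 (23 min), Mendoza→Task T6 (22 min), Bakr→Task T2 (31 min), Ghosh→Task T7 (48 min), Huang→Task T1 (15 min), Costa→Task T5 (25 min) — total 23+22+31+48+15+25 = 164 min.
Row-greedy (each worker in turn takes its cheapest remaining task) gives 169 min, worse by 5.
Next-best assignment: Ivanova→Task T1, Mendoza→Task T6, Bakr→Task T4, Ghosh→Task T2, Huang→Task T5, Costa→Task T7 = 166 min.
Swapping Ghosh↔Huang (Ghosh→Task T1 40 min, Huang→Task T7 80 min) adds 57.

Minimum total: 164 min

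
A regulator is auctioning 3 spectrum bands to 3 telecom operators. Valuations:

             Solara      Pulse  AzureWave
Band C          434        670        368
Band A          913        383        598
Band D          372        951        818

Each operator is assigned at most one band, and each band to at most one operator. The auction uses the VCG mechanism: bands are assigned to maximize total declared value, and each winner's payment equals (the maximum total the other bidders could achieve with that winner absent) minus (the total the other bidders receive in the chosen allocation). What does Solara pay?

Solara pays $61M.

Efficient allocation: Solara→Band A ($913M), Pulse→Band C ($670M), AzureWave→Band D ($818M); total welfare W = $2401M.
Solara receives Band A at value $913M, so the others get W − 913 = $1488M.
Without Solara: best allocation of the remaining 2 bidders over all 3 bands is Pulse→Band D ($951M), AzureWave→Band A ($598M), total $1549M.
VCG payment = (others' best without Solara) − (others' welfare with Solara) = 1549 − 1488 = $61M.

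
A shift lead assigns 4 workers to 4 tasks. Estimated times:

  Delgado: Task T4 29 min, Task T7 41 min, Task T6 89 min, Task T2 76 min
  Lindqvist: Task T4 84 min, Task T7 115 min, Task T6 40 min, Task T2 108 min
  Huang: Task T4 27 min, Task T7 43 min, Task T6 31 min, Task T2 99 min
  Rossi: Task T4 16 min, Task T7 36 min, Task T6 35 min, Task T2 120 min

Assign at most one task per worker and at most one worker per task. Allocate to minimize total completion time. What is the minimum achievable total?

Optimal: Delgado→Task T2 (76 min), Lindqvist→Task T6 (40 min), Huang→Task T7 (43 min), Rossi→Task T4 (16 min) — total 76+40+43+16 = 175 min.
Column-greedy (each task in turn goes to its cheapest remaining worker) gives 196 min, worse by 21.

Min total: 175 min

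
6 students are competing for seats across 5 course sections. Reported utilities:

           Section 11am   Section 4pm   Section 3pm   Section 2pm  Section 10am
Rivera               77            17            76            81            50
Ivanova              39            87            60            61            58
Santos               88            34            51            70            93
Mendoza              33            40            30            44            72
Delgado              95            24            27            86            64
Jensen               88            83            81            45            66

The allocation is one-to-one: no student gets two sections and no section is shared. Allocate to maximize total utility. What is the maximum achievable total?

Optimal: Delgado→Section 11am (95 points), Ivanova→Section 4pm (87 points), Jensen→Section 3pm (81 points), Rivera→Section 2pm (81 points), Santos→Section 10am (93 points) — total 95+87+81+81+93 = 437 points.
Row-greedy (each student in turn takes its best remaining section) gives 321 points, worse by 116.
Next-best assignment: Jensen→Section 11am, Ivanova→Section 4pm, Rivera→Section 3pm, Delgado→Section 2pm, Santos→Section 10am = 430 points.

Maximum total: 437 points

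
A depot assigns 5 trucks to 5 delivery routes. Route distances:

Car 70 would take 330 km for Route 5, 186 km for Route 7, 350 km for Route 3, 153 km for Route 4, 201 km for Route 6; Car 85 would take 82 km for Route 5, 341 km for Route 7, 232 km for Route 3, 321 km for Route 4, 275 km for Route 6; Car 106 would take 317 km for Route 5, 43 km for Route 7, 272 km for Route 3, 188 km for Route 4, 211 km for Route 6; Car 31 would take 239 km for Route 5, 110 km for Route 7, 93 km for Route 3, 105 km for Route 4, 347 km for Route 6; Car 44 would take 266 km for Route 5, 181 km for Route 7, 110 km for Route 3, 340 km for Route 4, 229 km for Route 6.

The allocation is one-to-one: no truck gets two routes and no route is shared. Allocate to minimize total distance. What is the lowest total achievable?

Optimal: Car 70→Route 6 (201 km), Car 85→Route 5 (82 km), Car 106→Route 7 (43 km), Car 31→Route 4 (105 km), Car 44→Route 3 (110 km) — total 201+82+43+105+110 = 541 km.
Row-greedy (each truck in turn takes its cheapest remaining route) gives 600 km, worse by 59.
Swapping Car 106↔Car 44 (Car 106→Route 3 272 km, Car 44→Route 7 181 km) adds 300.

Minimum total: 541 km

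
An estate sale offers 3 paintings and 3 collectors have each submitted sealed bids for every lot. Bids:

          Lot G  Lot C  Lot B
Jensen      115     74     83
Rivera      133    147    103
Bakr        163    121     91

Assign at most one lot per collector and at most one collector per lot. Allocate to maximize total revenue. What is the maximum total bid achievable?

Max total: $393

Treat this as an assignment problem: match each collector to one lot.
Optimal: Jensen→Lot B ($83), Rivera→Lot C ($147), Bakr→Lot G ($163) — total 83+147+163 = $393.
Next-best assignment: Jensen→Lot G, Rivera→Lot C, Bakr→Lot B = $353.
Every other assignment is strictly worse.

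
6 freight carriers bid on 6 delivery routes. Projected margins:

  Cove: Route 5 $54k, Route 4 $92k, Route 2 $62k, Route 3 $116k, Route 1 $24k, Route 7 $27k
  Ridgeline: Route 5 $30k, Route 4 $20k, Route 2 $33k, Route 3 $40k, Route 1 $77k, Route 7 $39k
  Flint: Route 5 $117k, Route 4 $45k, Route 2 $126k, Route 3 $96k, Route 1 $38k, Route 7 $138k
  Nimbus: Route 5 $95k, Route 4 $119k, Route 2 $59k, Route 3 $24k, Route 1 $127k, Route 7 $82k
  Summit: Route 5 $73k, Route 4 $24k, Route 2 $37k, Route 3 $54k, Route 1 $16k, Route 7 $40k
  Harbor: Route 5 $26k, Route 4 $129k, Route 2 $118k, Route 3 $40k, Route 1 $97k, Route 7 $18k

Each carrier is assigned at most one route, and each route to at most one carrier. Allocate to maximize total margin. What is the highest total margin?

Maximum total: $641k

Optimal: Cove→Route 3 ($116k), Ridgeline→Route 1 ($77k), Flint→Route 7 ($138k), Nimbus→Route 4 ($119k), Summit→Route 5 ($73k), Harbor→Route 2 ($118k) — total 116+77+138+119+73+118 = $641k.
Column-greedy (each route in turn goes to its best remaining carrier) gives $528k, worse by 113.
Next-best assignment: Cove→Route 3, Ridgeline→Route 2, Flint→Route 7, Nimbus→Route 1, Summit→Route 5, Harbor→Route 4 = $616k.
Every other assignment is strictly worse.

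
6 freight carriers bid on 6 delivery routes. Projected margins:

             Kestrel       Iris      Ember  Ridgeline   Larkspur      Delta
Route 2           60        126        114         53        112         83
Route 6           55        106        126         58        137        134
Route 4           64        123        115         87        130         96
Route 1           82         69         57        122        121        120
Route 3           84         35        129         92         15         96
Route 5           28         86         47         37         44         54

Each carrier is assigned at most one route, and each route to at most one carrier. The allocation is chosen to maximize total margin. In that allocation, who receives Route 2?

Ember receives Route 2.

Treat this as an assignment problem: match each carrier to one route.
Optimal: Kestrel→Route 3 ($84k), Iris→Route 5 ($86k), Ember→Route 2 ($114k), Ridgeline→Route 1 ($122k), Larkspur→Route 4 ($130k), Delta→Route 6 ($134k) — total 84+86+114+122+130+134 = $670k.
Column-greedy (each route in turn goes to its best remaining carrier) gives $624k, worse by 46.
Swapping Ridgeline↔Larkspur (Ridgeline→Route 4 $87k, Larkspur→Route 1 $121k) loses 44.
Ember's own top route is Route 3 ($129k), but forcing Ember→Route 3 and reassigning the rest optimally gives only $669k — worse by 1.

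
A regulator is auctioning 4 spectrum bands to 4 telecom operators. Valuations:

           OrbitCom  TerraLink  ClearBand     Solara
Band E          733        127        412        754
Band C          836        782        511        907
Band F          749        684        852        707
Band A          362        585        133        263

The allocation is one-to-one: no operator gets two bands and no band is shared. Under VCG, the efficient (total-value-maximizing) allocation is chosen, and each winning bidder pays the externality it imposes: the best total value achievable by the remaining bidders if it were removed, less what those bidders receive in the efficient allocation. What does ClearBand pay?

ClearBand pays $99M.

Efficient allocation: OrbitCom→Band E ($733M), TerraLink→Band A ($585M), ClearBand→Band F ($852M), Solara→Band C ($907M); total welfare W = $3077M.
ClearBand receives Band F at value $852M, so the others get W − 852 = $2225M.
Without ClearBand: best allocation of the remaining 3 bidders over all 4 bands is OrbitCom→Band E ($733M), TerraLink→Band F ($684M), Solara→Band C ($907M), total $2324M.
VCG payment = (others' best without ClearBand) − (others' welfare with ClearBand) = 2324 − 2225 = $99M.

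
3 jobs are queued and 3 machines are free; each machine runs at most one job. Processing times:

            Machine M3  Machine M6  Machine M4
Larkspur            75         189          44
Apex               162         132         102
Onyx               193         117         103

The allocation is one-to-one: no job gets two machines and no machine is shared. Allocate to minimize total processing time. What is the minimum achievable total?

Min total: 294 min

This is the linear assignment problem.
Optimal: Larkspur→Machine M3 (75 min), Apex→Machine M4 (102 min), Onyx→Machine M6 (117 min) — total 75+102+117 = 294 min.
Min-entry greedy (repeatedly take the single cheapest remaining cell) gives 323 min, worse by 29.
Next-best assignment: Larkspur→Machine M3, Apex→Machine M6, Onyx→Machine M4 = 310 min.
Every other assignment is strictly worse.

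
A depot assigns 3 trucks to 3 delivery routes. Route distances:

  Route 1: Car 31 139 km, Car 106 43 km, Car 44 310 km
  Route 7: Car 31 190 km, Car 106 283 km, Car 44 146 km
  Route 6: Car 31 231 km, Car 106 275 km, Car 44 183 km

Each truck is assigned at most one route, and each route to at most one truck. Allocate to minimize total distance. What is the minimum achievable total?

Optimal: Car 31→Route 7 (190 km), Car 106→Route 1 (43 km), Car 44→Route 6 (183 km) — total 190+43+183 = 416 km.
Row-greedy (each truck in turn takes its cheapest remaining route) gives 560 km, worse by 144.
No other one-to-one assignment undercuts 416 km.

Min total: 416 km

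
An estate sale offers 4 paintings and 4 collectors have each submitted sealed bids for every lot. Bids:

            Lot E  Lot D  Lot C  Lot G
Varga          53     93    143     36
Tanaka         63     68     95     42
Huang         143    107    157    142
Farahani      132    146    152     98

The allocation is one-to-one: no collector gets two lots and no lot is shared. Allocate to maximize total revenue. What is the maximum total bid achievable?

This is the linear assignment problem.
Optimal: Varga→Lot C ($143), Tanaka→Lot E ($63), Huang→Lot G ($142), Farahani→Lot D ($146) — total 143+63+142+146 = $494.
Row-greedy (each collector in turn takes its best remaining lot) gives $452, worse by 42.
No other one-to-one assignment exceeds $494.

Maximum total: $494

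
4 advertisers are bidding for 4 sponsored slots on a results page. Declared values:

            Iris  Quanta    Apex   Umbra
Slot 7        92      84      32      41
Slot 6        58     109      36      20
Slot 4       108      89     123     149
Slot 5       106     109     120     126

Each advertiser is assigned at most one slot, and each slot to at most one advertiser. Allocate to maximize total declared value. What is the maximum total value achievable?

Treat this as an assignment problem: match each advertiser to one slot.
Optimal: Iris→Slot 7 ($92), Quanta→Slot 6 ($109), Apex→Slot 5 ($120), Umbra→Slot 4 ($149) — total 92+109+120+149 = $470.
Row-greedy (each advertiser in turn takes its best remaining slot) gives $378, worse by 92.
Every other assignment is strictly worse.

Maximum total: $470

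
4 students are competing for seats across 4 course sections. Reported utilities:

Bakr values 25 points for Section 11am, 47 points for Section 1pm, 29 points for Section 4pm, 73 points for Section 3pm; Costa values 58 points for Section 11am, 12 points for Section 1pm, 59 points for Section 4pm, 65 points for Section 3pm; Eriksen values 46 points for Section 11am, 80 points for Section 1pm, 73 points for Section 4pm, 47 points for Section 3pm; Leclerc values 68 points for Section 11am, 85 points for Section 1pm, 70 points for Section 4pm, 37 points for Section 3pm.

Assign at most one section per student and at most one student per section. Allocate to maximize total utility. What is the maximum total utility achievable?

Treat this as an assignment problem: match each student to one section.
Optimal: Bakr→Section 3pm (73 points), Costa→Section 11am (58 points), Eriksen→Section 4pm (73 points), Leclerc→Section 1pm (85 points) — total 73+58+73+85 = 289 points.
Row-greedy (each student in turn takes its best remaining section) gives 280 points, worse by 9.
Next-best assignment: Bakr→Section 3pm, Costa→Section 11am, Eriksen→Section 1pm, Leclerc→Section 4pm = 281 points.

Max total: 289 points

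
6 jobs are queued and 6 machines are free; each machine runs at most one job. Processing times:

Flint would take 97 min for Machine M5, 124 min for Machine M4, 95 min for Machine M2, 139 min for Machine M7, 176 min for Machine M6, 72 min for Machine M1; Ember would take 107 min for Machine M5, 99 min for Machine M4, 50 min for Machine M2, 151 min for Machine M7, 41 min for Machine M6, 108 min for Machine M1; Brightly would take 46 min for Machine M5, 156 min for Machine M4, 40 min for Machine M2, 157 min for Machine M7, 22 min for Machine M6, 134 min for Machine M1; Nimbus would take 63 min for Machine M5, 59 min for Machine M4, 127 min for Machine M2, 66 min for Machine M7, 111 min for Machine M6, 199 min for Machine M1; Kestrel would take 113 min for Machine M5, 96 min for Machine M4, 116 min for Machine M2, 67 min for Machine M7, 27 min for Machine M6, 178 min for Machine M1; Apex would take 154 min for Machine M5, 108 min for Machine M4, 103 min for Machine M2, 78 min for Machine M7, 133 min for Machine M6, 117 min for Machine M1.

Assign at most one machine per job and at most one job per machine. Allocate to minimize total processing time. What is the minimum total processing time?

Minimum total: 332 min

Optimal: Flint→Machine M1 (72 min), Ember→Machine M2 (50 min), Brightly→Machine M5 (46 min), Nimbus→Machine M4 (59 min), Kestrel→Machine M6 (27 min), Apex→Machine M7 (78 min) — total 72+50+46+59+27+78 = 332 min.
Column-greedy (each machine in turn goes to its cheapest remaining job) gives 427 min, worse by 95.
No other one-to-one assignment undercuts 332 min.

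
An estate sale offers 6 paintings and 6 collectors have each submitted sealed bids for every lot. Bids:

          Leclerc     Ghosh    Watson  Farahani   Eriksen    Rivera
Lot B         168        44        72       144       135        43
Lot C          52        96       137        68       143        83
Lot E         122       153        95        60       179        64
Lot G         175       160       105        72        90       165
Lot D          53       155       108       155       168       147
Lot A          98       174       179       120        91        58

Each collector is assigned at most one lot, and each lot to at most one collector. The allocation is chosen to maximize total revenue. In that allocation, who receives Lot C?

This is a one-to-one assignment (maximum-weight bipartite matching).
Optimal: Leclerc→Lot B ($168), Ghosh→Lot A ($174), Watson→Lot C ($137), Farahani→Lot D ($155), Eriksen→Lot E ($179), Rivera→Lot G ($165) — total 168+174+137+155+179+165 = $978.
Max-entry greedy (repeatedly take the single best remaining cell) gives $915, worse by 63.
Next-best assignment: Leclerc→Lot B, Ghosh→Lot E, Watson→Lot A, Farahani→Lot D, Eriksen→Lot C, Rivera→Lot G = $963.
Watson's own top lot is Lot A ($179), but forcing Watson→Lot A and reassigning the rest optimally gives only $963 — worse by 15.

Watson receives Lot C.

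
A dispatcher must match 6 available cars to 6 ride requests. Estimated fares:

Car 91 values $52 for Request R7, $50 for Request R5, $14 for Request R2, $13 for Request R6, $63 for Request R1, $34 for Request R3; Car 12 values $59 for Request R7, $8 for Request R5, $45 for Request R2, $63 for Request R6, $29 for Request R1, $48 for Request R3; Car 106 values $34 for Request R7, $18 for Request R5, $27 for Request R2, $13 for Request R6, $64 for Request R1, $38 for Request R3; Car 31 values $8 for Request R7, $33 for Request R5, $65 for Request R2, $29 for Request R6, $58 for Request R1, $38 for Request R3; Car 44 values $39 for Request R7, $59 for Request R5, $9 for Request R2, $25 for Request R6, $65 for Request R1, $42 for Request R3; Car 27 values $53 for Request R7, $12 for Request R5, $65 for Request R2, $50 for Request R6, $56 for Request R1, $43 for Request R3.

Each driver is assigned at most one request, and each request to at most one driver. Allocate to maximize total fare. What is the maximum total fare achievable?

Maximum total: $346

Optimal: Car 91→Request R7 ($52), Car 12→Request R6 ($63), Car 106→Request R1 ($64), Car 31→Request R2 ($65), Car 44→Request R5 ($59), Car 27→Request R3 ($43) — total 52+63+64+65+59+43 = $346.
Row-greedy (each driver in turn takes its best remaining request) gives $341, worse by 5.
Next-best assignment: Car 91→Request R7, Car 12→Request R6, Car 106→Request R1, Car 31→Request R3, Car 44→Request R5, Car 27→Request R2 = $341.
Swapping Car 106↔Car 31 (Car 106→Request R2 $27, Car 31→Request R1 $58) loses 44.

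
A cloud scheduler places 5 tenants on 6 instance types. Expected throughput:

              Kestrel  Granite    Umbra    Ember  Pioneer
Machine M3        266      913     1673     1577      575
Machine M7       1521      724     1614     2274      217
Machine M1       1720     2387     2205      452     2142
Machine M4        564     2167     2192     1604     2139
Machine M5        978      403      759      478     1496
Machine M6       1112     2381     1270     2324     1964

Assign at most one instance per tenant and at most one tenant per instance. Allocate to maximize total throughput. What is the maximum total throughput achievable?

Maximum total: 10187 ops/s

Optimal: Kestrel→Machine M1 (1720 ops/s), Granite→Machine M6 (2381 ops/s), Umbra→Machine M3 (1673 ops/s), Ember→Machine M7 (2274 ops/s), Pioneer→Machine M4 (2139 ops/s) — total 1720+2381+1673+2274+2139 = 10187 ops/s.
Column-greedy (each instance in turn goes to its best remaining tenant) gives 9451 ops/s, worse by 736.
Swapping Pioneer↔Granite (Pioneer→Machine M6 1964 ops/s, Granite→Machine M4 2167 ops/s) loses 389.
Checked against all permutations: 10187 ops/s is optimal.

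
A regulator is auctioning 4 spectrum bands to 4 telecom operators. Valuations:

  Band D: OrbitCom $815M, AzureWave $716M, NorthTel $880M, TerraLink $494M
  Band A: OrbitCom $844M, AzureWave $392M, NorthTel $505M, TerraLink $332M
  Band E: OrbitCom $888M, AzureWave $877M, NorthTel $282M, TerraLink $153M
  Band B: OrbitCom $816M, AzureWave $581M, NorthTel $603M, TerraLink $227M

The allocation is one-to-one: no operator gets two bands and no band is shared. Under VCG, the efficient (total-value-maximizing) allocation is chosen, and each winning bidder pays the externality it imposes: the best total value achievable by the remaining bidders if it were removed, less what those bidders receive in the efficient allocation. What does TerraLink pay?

TerraLink pays $28M.

Efficient allocation: OrbitCom→Band B ($816M), AzureWave→Band E ($877M), NorthTel→Band D ($880M), TerraLink→Band A ($332M); total welfare W = $2905M.
TerraLink receives Band A at value $332M, so the others get W − 332 = $2573M.
Without TerraLink: best allocation of the remaining 3 bidders over all 4 bands is OrbitCom→Band A ($844M), AzureWave→Band E ($877M), NorthTel→Band D ($880M), total $2601M.
VCG payment = (others' best without TerraLink) − (others' welfare with TerraLink) = 2601 − 2573 = $28M.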